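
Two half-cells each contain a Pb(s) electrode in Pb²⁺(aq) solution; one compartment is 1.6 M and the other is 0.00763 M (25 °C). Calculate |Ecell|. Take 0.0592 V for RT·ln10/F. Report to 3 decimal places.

For a concentration cell E°cell = 0, since both electrodes use the same couple.
The compartment with the higher Pb²⁺(aq) concentration (1.6 M) acts as the cathode; ions are reduced there and produced at the dilute (0.00763 M) anode.
With n = 2, Ecell = −(0.0592/2)·log([dilute]/[conc]) = −(0.0592/2)·log(0.00763/1.6) = +0.069 V.

0.069 V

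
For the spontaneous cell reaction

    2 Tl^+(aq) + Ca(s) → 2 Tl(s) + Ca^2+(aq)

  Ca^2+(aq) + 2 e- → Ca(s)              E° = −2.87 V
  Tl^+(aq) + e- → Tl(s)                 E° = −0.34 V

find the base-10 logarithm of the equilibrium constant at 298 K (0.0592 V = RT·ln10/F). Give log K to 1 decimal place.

log K = 85.5

The Tl⁺/Tl couple is reduced (cathode); E°cell = −0.34 − (−2.87) = +2.53 V with n = 2.
At equilibrium E = 0, so log K = nE°cell / 0.0592 = (2)(+2.53) / 0.0592 = 85.5.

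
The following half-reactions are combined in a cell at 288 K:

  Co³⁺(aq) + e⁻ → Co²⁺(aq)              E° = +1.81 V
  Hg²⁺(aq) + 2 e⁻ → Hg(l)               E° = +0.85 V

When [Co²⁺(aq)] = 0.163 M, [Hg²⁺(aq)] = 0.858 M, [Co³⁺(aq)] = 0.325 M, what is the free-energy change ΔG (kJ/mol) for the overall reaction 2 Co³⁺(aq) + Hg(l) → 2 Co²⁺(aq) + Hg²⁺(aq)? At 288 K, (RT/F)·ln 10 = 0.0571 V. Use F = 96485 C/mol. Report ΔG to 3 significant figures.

−189 kJ/mol

The standard cell potential is +1.81 − (+0.85) = +0.96 V, with n = 2 electrons in the balanced equation.
The reaction quotient is ([Co²⁺(aq)]^2·[Hg²⁺(aq)]) / [Co³⁺(aq)]^2 = 0.216; by Nernst, E = +0.96 − (0.0571/2)(−0.666) = +0.9790 V.
Then ΔG = −nFE = −2 × 96485 × +0.9790 J/mol = −189 kJ/mol.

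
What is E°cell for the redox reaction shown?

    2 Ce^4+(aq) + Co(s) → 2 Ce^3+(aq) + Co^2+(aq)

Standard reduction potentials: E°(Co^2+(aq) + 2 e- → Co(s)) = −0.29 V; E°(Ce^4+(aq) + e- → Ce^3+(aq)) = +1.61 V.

+1.90 V

In the reaction as written, Ce^4+(aq) is reduced (cathode) and Co^2+(aq) is produced by oxidation at the anode.
E°cell = E°(cathode) − E°(anode) = +1.61 − (−0.29) = +1.90 V.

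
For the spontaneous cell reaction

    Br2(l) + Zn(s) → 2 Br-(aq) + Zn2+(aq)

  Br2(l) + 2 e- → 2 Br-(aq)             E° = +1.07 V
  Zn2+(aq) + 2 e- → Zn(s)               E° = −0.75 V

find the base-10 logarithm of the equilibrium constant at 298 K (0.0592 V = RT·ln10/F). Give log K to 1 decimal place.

log K = 61.5

The Br₂/Br⁻ couple is reduced (cathode); E°cell = +1.07 − (−0.75) = +1.82 V with n = 2.
At equilibrium E = 0, so log K = nE°cell / 0.0592 = (2)(+1.82) / 0.0592 = 61.5.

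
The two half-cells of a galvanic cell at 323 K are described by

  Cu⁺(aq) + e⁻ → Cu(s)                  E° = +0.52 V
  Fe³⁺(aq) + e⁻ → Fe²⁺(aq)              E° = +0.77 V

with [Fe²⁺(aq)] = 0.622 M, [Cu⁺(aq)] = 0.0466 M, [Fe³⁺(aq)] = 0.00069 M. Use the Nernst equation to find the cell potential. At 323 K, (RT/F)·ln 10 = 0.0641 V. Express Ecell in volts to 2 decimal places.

The Fe³⁺/Fe²⁺ couple has the more positive E°, so it is the cathode; Cu⁺/Cu is the anode.
E°cell = +0.77 − (+0.52) = +0.25 V, with n = 1 electron transferred.
For the overall reaction Fe³⁺(aq) + Cu(s) → Fe²⁺(aq) + Cu⁺(aq), Q = ([Fe²⁺(aq)]·[Cu⁺(aq)]) / [Fe³⁺(aq)] = 42, giving log Q = 1.623.
Applying E = E° − (RT ln10/nF)·log Q gives +0.25 − (0.0641/1)(1.623) = +0.15 V.

+0.15 V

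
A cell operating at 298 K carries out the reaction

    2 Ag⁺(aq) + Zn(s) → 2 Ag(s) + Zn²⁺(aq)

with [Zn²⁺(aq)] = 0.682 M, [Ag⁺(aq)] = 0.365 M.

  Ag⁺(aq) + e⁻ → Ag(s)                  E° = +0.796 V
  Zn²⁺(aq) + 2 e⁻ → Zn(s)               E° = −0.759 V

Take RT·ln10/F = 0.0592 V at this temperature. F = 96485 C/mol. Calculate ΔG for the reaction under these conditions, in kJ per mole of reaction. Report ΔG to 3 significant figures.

The standard cell potential is +0.796 − (−0.759) = +1.555 V, with n = 2 electrons in the balanced equation.
The reaction quotient is [Zn²⁺(aq)] / [Ag⁺(aq)]^2 = 5.12; by Nernst, E = +1.555 − (0.0592/2)(0.709) = +1.5340 V.
Then ΔG = −nFE = −2 × 96485 × +1.5340 J/mol = −296 kJ/mol.

−296 kJ/mol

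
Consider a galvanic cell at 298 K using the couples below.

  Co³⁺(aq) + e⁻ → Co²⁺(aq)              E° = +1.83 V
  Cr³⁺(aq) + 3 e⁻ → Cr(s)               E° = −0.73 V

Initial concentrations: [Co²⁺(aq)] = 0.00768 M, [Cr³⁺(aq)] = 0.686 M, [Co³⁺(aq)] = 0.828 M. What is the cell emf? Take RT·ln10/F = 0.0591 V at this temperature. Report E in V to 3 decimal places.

The Co³⁺/Co²⁺ couple has the more positive E°, so it is the cathode; Cr³⁺/Cr is the anode.
E°cell = +1.83 − (−0.73) = +2.56 V, with n = 3 electrons transferred.
For the overall reaction 3 Co³⁺(aq) + Cr(s) → 3 Co²⁺(aq) + Cr³⁺(aq), Q = ([Co²⁺(aq)]^3·[Cr³⁺(aq)]) / [Co³⁺(aq)]^3 = 5.47×10^−7, giving log Q = −6.262.
E = E° − (0.0591/n)·log Q = +2.56 − (0.0591/3)(−6.262) = +2.683 V.

+2.683 V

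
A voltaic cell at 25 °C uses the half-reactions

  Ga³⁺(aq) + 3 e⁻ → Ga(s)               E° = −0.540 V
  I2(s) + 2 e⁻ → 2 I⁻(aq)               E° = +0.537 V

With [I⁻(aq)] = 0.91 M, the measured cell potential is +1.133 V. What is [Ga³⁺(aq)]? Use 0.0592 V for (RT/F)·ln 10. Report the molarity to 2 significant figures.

The I₂/I⁻ couple has the larger reduction potential, so it is the cathode: E°cell = +0.537 − (−0.540) = +1.077 V and n = 6.
From the Nernst equation, log Q = n(E° − E)/0.0592 = 6·(+1.077 − (+1.133))/0.0592 = −5.676.
Balancing electrons gives 3 I2(s) + 2 Ga(s) → 6 I⁻(aq) + 2 Ga³⁺(aq); thus Q = [I⁻(aq)]^6·[Ga³⁺(aq)]^2.
Isolating [Ga³⁺(aq)] in Q = 10^{−5.676} yields log [Ga³⁺(aq)] = −2.715, i.e. 0.0019 M.

0.0019 M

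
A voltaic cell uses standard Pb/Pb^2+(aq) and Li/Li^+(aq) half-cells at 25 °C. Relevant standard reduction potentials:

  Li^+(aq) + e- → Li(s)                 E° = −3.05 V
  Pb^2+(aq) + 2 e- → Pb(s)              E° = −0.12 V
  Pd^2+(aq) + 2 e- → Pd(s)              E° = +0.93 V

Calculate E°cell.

+2.93 V

The Pb²⁺/Pb couple has the higher E°, so Pb ion is reduced (cathode) and Li is oxidized (anode).
E°cell = E°(cathode) − E°(anode) = −0.12 − (−3.05) = +2.93 V.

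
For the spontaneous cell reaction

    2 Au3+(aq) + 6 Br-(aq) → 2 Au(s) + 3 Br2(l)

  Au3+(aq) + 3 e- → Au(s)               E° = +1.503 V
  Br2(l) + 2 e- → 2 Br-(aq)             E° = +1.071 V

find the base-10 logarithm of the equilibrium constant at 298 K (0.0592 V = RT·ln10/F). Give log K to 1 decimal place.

log K = 43.8

The Au³⁺/Au couple is reduced (cathode); E°cell = +1.503 − (+1.071) = +0.432 V with n = 6.
At equilibrium E = 0, so log K = nE°cell / 0.0592 = (6)(+0.432) / 0.0592 = 43.8.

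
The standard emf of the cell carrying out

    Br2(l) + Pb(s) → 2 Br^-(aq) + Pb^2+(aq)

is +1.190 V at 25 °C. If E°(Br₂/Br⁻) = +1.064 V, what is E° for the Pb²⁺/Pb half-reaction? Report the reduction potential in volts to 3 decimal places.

In the reaction as written the Br₂/Br⁻ couple is reduced (cathode) and Pb²⁺/Pb is oxidized (anode), so E°cell = E°(Br₂/Br⁻) − E°(Pb²⁺/Pb).
E°(Pb²⁺/Pb) = E°(cathode) − E°cell = +1.064 − (+1.190) = −0.126 V.

−0.126 V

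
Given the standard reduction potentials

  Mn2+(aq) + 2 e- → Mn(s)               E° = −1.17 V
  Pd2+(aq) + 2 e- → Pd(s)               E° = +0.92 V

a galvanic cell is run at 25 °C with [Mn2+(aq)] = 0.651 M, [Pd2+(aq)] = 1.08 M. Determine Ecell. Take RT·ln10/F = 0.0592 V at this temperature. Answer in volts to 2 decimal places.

+2.10 V

Since E°(Pd²⁺/Pd) > E°(Mn²⁺/Mn), Pd²⁺/Pd serves as the cathode.
E°cell = E°cat − E°an = +0.92 − (−1.17) = +2.09 V; n = 2.
For the overall reaction Pd2+(aq) + Mn(s) → Pd(s) + Mn2+(aq), Q = [Mn2+(aq)] / [Pd2+(aq)] = 0.603, giving log Q = −0.220.
E = E° − (0.0592/n)·log Q = +2.09 − (0.0592/2)(−0.220) = +2.10 V.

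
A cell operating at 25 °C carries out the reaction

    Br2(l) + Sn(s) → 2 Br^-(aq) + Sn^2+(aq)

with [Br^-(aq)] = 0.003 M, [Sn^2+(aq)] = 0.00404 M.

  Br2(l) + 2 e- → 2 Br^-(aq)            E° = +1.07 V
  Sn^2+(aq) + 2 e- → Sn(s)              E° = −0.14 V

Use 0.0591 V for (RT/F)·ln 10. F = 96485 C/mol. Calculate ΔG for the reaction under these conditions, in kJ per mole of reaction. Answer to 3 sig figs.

The standard cell potential is +1.07 − (−0.14) = +1.21 V, with n = 2 electrons in the balanced equation.
The reaction quotient is [Br^-(aq)]^2·[Sn^2+(aq)] = 3.64×10^−8; by Nernst, E = +1.21 − (0.0591/2)(−7.439) = +1.4298 V.
ΔG = −nFE = −(2)(96485)(+1.4298) J/mol = −276 kJ/mol.

−276 kJ/mol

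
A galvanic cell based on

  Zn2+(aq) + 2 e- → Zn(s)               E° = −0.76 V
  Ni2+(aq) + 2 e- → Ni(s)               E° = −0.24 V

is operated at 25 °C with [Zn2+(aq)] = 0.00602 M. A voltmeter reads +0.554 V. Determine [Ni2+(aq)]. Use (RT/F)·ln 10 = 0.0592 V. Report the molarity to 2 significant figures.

0.085 M

Ni²⁺/Ni is the cathode (higher E°); E°cell = −0.24 − (−0.76) = +0.52 V with n = 2.
Since E = E° − (0.0592/n)·log Q, log Q = n(E° − E)/0.0592 = −1.149.
For Ni2+(aq) + Zn(s) → Ni(s) + Zn2+(aq), the reaction quotient is Q = [Zn2+(aq)] / [Ni2+(aq)].
Isolating [Ni2+(aq)] in Q = 10^{−1.149} yields log [Ni2+(aq)] = −1.071, i.e. 0.085 M.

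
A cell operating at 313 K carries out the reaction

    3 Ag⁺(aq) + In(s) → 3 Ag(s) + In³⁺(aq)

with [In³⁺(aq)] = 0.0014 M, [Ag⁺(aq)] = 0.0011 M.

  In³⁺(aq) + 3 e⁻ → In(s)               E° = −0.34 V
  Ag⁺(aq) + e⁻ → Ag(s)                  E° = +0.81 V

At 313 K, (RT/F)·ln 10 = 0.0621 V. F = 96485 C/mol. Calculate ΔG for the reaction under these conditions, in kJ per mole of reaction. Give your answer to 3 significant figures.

With Ag⁺/Ag reduced at the cathode, E°cell = +0.81 − (−0.34) = +1.15 V and n = 3.
Q = [In³⁺(aq)] / [Ag⁺(aq)]^3 = 1.05×10^6, so log Q = 6.022 and E = +1.15 − (0.0621/3)(6.022) = +1.0253 V.
Finally ΔG = −nFE = −(3)(96485 C/mol)(+1.0253 V) = −297 kJ/mol.

−297 kJ/mol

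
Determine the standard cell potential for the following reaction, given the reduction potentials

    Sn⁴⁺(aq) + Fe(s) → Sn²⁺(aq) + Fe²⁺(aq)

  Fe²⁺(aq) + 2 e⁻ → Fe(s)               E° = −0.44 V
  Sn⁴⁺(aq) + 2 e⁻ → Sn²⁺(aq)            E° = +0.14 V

In the reaction as written, Sn⁴⁺(aq) is reduced (cathode) and Fe²⁺(aq) is produced by oxidation at the anode.
E°cell = E°(cathode) − E°(anode) = +0.14 − (−0.44) = +0.58 V.

+0.58 V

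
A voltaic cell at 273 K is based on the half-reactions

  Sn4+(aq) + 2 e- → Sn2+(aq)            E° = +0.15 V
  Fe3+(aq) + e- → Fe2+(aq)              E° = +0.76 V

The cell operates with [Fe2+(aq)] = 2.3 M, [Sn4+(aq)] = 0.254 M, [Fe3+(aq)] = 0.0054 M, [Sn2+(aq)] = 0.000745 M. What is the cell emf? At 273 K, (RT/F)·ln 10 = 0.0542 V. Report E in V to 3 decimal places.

+0.399 V

The Fe³⁺/Fe²⁺ couple has the more positive E°, so it is the cathode; Sn⁴⁺/Sn²⁺ is the anode.
E°cell = E°cat − E°an = +0.76 − (+0.15) = +0.61 V; n = 2.
Balancing gives 2 Fe3+(aq) + Sn2+(aq) → 2 Fe2+(aq) + Sn4+(aq); hence Q = ([Fe2+(aq)]^2·[Sn4+(aq)]) / ([Fe3+(aq)]^2·[Sn2+(aq)]) = 6.19×10^7 (log Q = 7.791).
E = E° − (0.0542/n)·log Q = +0.61 − (0.0542/2)(7.791) = +0.399 V.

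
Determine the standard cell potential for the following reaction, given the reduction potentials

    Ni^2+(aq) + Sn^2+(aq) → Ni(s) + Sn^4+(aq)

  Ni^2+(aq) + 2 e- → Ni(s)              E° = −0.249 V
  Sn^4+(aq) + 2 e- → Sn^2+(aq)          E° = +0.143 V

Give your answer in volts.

Ni^2+(aq) gains electrons, so the Ni²⁺/Ni couple is the cathode; the Sn⁴⁺/Sn²⁺ couple is the anode.
E°cell = E°(cathode) − E°(anode) = −0.249 − (+0.143) = −0.392 V.
The negative E°cell means the reaction is non-spontaneous in the direction written.

−0.392 V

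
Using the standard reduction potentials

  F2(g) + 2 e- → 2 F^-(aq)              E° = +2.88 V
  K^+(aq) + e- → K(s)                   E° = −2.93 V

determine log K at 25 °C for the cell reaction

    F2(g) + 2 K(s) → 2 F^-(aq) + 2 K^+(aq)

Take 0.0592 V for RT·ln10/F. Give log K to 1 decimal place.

log K = 196.3

The F₂/F⁻ couple is reduced (cathode); E°cell = +2.88 − (−2.93) = +5.81 V with n = 2.
At equilibrium E = 0, so log K = nE°cell / 0.0592 = (2)(+5.81) / 0.0592 = 196.3.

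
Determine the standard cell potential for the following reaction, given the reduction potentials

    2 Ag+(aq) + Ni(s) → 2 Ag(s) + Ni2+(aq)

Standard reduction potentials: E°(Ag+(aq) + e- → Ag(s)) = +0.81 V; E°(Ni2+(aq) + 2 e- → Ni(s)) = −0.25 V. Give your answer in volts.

+1.06 V

In the reaction as written, Ag+(aq) is reduced (cathode) and Ni2+(aq) is produced by oxidation at the anode.
E°cell = E°(cathode) − E°(anode) = +0.81 − (−0.25) = +1.06 V.
The positive value indicates the reaction is spontaneous as written.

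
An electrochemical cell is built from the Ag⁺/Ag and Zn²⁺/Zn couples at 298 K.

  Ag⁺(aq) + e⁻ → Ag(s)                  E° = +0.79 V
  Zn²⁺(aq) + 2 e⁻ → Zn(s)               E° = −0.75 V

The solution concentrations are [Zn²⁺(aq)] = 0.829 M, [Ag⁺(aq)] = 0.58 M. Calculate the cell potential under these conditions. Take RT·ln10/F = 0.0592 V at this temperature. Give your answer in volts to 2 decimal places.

Since E°(Ag⁺/Ag) > E°(Zn²⁺/Zn), Ag⁺/Ag serves as the cathode.
E°cell = +0.79 − (−0.75) = +1.54 V, with n = 2 electrons transferred.
The balanced reaction is 2 Ag⁺(aq) + Zn(s) → 2 Ag(s) + Zn²⁺(aq), so Q = [Zn²⁺(aq)] / [Ag⁺(aq)]^2 = 2.46 and log Q = 0.392.
E = E° − (0.0592/n)·log Q = +1.54 − (0.0592/2)(0.392) = +1.53 V.

+1.53 V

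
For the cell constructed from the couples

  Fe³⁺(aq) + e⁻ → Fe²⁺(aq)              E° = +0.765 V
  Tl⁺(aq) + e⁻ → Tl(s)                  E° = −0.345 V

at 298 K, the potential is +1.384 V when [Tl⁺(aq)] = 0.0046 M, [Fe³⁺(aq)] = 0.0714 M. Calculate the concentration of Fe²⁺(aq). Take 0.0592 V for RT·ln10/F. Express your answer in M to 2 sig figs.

0.00037 M

Fe³⁺/Fe²⁺ is the cathode (higher E°); E°cell = +0.765 − (−0.345) = +1.110 V with n = 1.
Since E = E° − (0.0592/n)·log Q, log Q = n(E° − E)/0.0592 = −4.628.
For Fe³⁺(aq) + Tl(s) → Fe²⁺(aq) + Tl⁺(aq), the reaction quotient is Q = ([Fe²⁺(aq)]·[Tl⁺(aq)]) / [Fe³⁺(aq)].
Solving for the unknown gives log [Fe²⁺(aq)] = −3.437, so [Fe²⁺(aq)] ≈ 0.00037 M.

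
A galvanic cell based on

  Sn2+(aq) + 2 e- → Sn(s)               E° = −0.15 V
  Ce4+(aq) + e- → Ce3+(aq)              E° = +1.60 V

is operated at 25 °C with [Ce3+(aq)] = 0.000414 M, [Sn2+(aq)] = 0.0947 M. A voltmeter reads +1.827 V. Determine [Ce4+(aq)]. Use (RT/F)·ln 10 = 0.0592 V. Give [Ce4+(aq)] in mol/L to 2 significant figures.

0.0025 M

The Ce⁴⁺/Ce³⁺ couple has the larger reduction potential, so it is the cathode: E°cell = +1.60 − (−0.15) = +1.75 V and n = 2.
Rearranging E = E° − (0.0592/n)·log Q gives log Q = 2(+1.75 − (+1.827))/0.0592 = −2.601.
For 2 Ce4+(aq) + Sn(s) → 2 Ce3+(aq) + Sn2+(aq), the reaction quotient is Q = ([Ce3+(aq)]^2·[Sn2+(aq)]) / [Ce4+(aq)]^2.
Substituting the known concentrations and solving, log [Ce4+(aq)] = −2.594 and [Ce4+(aq)] = 0.0025 M.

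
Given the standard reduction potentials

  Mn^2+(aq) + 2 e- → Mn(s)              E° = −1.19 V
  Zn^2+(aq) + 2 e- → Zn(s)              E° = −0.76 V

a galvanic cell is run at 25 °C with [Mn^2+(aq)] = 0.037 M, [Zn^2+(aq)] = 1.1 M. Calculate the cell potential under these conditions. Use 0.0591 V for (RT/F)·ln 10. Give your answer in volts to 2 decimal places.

+0.47 V

The Zn²⁺/Zn couple has the more positive E°, so it is the cathode; Mn²⁺/Mn is the anode.
E°cell = E°cat − E°an = −0.76 − (−1.19) = +0.43 V; n = 2.
For the overall reaction Zn^2+(aq) + Mn(s) → Zn(s) + Mn^2+(aq), Q = [Mn^2+(aq)] / [Zn^2+(aq)] = 0.0336, giving log Q = −1.473.
By the Nernst equation, E = +0.43 − (0.0591/2)·(−1.473) = +0.47 V.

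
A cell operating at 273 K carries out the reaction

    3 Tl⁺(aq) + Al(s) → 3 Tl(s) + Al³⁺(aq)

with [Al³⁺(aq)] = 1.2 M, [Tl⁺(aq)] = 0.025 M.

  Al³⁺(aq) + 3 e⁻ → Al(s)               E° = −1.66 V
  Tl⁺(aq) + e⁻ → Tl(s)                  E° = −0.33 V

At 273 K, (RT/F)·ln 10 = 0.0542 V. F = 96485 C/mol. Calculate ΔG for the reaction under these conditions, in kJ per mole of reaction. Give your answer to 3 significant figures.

−359 kJ/mol

E°cell = −0.33 − (−1.66) = +1.33 V; the balanced reaction transfers n = 3 electrons.
The reaction quotient is [Al³⁺(aq)] / [Tl⁺(aq)]^3 = 7.68×10^4; by Nernst, E = +1.33 − (0.0542/3)(4.885) = +1.2417 V.
ΔG = −nFE = −(3)(96485)(+1.2417) J/mol = −359 kJ/mol.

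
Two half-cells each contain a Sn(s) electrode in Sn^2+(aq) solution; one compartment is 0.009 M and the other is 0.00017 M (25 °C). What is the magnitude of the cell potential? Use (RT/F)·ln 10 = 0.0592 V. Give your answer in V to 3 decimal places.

0.051 V

For a concentration cell E°cell = 0, since both electrodes use the same couple.
The compartment with the higher Sn^2+(aq) concentration (0.009 M) acts as the cathode; ions are reduced there and produced at the dilute (0.00017 M) anode.
With n = 2, Ecell = −(0.0592/2)·log([dilute]/[conc]) = −(0.0592/2)·log(0.00017/0.009) = +0.051 V.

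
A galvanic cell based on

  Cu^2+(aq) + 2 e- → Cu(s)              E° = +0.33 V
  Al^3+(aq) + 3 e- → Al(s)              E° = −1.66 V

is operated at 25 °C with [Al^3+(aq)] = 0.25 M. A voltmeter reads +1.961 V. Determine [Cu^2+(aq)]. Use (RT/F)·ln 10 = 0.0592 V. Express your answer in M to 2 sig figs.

0.042 M

The Cu²⁺/Cu couple has the larger reduction potential, so it is the cathode: E°cell = +0.33 − (−1.66) = +1.99 V and n = 6.
Rearranging E = E° − (0.0592/n)·log Q gives log Q = 6(+1.99 − (+1.961))/0.0592 = 2.939.
Balancing electrons gives 3 Cu^2+(aq) + 2 Al(s) → 3 Cu(s) + 2 Al^3+(aq); thus Q = [Al^3+(aq)]^2 / [Cu^2+(aq)]^3.
Solving for the unknown gives log [Cu^2+(aq)] = −1.381, so [Cu^2+(aq)] ≈ 0.042 M.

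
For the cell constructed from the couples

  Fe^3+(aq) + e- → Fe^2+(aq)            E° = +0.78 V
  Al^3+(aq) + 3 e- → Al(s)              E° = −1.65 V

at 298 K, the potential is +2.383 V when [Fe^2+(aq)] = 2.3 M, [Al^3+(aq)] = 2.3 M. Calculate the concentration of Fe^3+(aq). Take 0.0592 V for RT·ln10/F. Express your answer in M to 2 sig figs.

The Fe³⁺/Fe²⁺ couple has the larger reduction potential, so it is the cathode: E°cell = +0.78 − (−1.65) = +2.43 V and n = 3.
Since E = E° − (0.0592/n)·log Q, log Q = n(E° − E)/0.0592 = 2.382.
For 3 Fe^3+(aq) + Al(s) → 3 Fe^2+(aq) + Al^3+(aq), the reaction quotient is Q = ([Fe^2+(aq)]^3·[Al^3+(aq)]) / [Fe^3+(aq)]^3.
Substituting the known concentrations and solving, log [Fe^3+(aq)] = −0.312 and [Fe^3+(aq)] = 0.49 M.

0.49 M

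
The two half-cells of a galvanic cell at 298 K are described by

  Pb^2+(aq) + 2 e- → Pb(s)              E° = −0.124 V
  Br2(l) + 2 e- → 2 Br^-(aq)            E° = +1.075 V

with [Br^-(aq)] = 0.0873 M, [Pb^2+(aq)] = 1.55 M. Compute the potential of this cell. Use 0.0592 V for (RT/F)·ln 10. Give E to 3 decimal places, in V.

+1.256 V

The Br₂/Br⁻ couple has the more positive E°, so it is the cathode; Pb²⁺/Pb is the anode.
The standard potential is +1.075 − (−0.124) = +1.199 V and the balanced reaction transfers n = 2 electrons.
Balancing gives Br2(l) + Pb(s) → 2 Br^-(aq) + Pb^2+(aq); hence Q = [Br^-(aq)]^2·[Pb^2+(aq)] = 0.0118 (log Q = −1.928).
E = E° − (0.0592/n)·log Q = +1.199 − (0.0592/2)(−1.928) = +1.256 V.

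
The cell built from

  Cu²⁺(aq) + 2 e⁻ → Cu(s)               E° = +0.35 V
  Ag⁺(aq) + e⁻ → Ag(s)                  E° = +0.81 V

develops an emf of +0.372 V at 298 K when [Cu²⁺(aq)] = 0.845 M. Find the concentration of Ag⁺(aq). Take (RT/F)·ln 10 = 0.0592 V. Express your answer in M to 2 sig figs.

With Ag⁺/Ag at the cathode and Cu²⁺/Cu at the anode, E°cell = +0.81 − (+0.35) = +0.46 V (n = 2).
Since E = E° − (0.0592/n)·log Q, log Q = n(E° − E)/0.0592 = 2.973.
The balanced reaction is 2 Ag⁺(aq) + Cu(s) → 2 Ag(s) + Cu²⁺(aq), so Q = [Cu²⁺(aq)] / [Ag⁺(aq)]^2.
Substituting the known concentrations and solving, log [Ag⁺(aq)] = −1.523 and [Ag⁺(aq)] = 0.030 M.

0.030 M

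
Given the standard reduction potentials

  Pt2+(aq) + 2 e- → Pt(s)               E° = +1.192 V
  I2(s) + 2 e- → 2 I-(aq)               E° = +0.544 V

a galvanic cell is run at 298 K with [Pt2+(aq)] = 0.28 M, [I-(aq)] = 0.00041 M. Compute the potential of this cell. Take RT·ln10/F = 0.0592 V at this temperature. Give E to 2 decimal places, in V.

+0.43 V

The Pt²⁺/Pt couple has the more positive E°, so it is the cathode; I₂/I⁻ is the anode.
E°cell = +1.192 − (+0.544) = +0.648 V, with n = 2 electrons transferred.
The balanced reaction is Pt2+(aq) + 2 I-(aq) → Pt(s) + I2(s), so Q = 1 / ([Pt2+(aq)]·[I-(aq)]^2) = 2.12×10^7 and log Q = 7.327.
Applying E = E° − (RT ln10/nF)·log Q gives +0.648 − (0.0592/2)(7.327) = +0.43 V.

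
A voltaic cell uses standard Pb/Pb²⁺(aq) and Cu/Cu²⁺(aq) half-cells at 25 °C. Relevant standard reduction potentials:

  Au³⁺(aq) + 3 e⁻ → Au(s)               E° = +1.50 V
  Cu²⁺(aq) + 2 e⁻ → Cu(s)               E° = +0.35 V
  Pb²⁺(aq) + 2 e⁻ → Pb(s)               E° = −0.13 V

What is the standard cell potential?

Of the two couples in this cell, the one with the more positive reduction potential is reduced at the cathode: here that is Cu²⁺/Cu (+0.35 V); Pb²⁺/Pb (−0.13 V) is the anode.
E°cell = E°(cathode) − E°(anode) = +0.35 − (−0.13) = +0.48 V.

+0.48 V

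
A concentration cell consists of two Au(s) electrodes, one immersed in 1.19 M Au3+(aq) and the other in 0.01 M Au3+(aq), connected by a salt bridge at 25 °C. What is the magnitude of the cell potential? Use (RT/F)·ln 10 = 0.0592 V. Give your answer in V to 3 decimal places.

For a concentration cell E°cell = 0, since both electrodes use the same couple.
The compartment with the higher Au3+(aq) concentration (1.19 M) acts as the cathode; ions are reduced there and produced at the dilute (0.01 M) anode.
With n = 3, Ecell = −(0.0592/3)·log([dilute]/[conc]) = −(0.0592/3)·log(0.01/1.19) = +0.041 V.

0.041 V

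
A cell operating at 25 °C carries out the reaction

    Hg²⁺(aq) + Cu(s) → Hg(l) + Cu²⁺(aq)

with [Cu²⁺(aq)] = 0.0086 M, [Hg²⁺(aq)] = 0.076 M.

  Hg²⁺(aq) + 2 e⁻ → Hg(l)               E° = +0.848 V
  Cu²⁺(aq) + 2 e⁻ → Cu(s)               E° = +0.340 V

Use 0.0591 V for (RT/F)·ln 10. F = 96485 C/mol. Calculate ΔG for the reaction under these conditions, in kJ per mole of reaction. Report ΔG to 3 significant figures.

E°cell = +0.848 − (+0.340) = +0.508 V; the balanced reaction transfers n = 2 electrons.
The reaction quotient is [Cu²⁺(aq)] / [Hg²⁺(aq)] = 0.113; by Nernst, E = +0.508 − (0.0591/2)(−0.946) = +0.5360 V.
Finally ΔG = −nFE = −(2)(96485 C/mol)(+0.5360 V) = −103 kJ/mol.

−103 kJ/mol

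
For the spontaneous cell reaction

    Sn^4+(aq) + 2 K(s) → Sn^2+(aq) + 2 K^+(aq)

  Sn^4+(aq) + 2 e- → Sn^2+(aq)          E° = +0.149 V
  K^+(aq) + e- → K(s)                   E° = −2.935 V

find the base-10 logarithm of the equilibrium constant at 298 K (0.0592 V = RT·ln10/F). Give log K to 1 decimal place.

log K = 104.2

The Sn⁴⁺/Sn²⁺ couple is reduced (cathode); E°cell = +0.149 − (−2.935) = +3.084 V with n = 2.
At equilibrium E = 0, so log K = nE°cell / 0.0592 = (2)(+3.084) / 0.0592 = 104.2.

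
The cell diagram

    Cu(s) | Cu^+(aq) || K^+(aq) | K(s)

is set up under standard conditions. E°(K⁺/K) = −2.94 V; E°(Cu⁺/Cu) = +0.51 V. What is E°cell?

By convention the left-hand electrode in cell notation is the anode (oxidation) and the right-hand electrode is the cathode (reduction).
E°cell = E°(right) − E°(left) = −2.94 − (+0.51) = −3.45 V.
The negative sign shows that, as written, the cell would require an external voltage to drive the reaction.

−3.45 V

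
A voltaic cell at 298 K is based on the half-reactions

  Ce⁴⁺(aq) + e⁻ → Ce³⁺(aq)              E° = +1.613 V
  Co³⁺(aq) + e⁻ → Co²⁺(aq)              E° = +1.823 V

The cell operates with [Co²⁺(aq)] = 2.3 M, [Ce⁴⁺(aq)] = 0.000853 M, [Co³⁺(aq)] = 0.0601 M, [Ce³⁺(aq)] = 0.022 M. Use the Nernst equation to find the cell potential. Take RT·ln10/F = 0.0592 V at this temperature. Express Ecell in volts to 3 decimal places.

+0.200 V

The Co³⁺/Co²⁺ couple has the more positive E°, so it is the cathode; Ce⁴⁺/Ce³⁺ is the anode.
E°cell = +1.823 − (+1.613) = +0.210 V, with n = 1 electron transferred.
The balanced reaction is Co³⁺(aq) + Ce³⁺(aq) → Co²⁺(aq) + Ce⁴⁺(aq), so Q = ([Co²⁺(aq)]·[Ce⁴⁺(aq)]) / ([Co³⁺(aq)]·[Ce³⁺(aq)]) = 1.48 and log Q = 0.171.
By the Nernst equation, E = +0.210 − (0.0592/1)·(0.171) = +0.200 V.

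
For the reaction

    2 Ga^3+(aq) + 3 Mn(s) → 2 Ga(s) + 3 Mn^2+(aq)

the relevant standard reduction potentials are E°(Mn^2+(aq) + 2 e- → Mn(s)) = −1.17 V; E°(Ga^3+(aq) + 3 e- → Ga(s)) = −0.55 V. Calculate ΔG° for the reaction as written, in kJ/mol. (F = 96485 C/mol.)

−359 kJ/mol

In the reaction as written Ga^3+(aq) is reduced, so the Ga³⁺/Ga couple is the cathode and Mn²⁺/Mn is the anode.
E°cell = −0.55 − (−1.17) = +0.62 V; balancing electrons gives n = 6.
ΔG° = −nFE°cell = −(6)(96485)(+0.62) J/mol = −359 kJ/mol.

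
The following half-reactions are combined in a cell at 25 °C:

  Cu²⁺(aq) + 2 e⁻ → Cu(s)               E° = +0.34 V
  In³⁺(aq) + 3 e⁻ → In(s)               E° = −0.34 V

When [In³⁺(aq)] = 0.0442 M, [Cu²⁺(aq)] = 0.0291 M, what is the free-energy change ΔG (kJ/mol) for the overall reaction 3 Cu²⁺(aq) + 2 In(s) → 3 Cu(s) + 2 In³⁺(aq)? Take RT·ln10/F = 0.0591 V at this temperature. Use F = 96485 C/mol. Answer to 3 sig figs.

−383 kJ/mol

With Cu²⁺/Cu reduced at the cathode, E°cell = +0.34 − (−0.34) = +0.68 V and n = 6.
Q = [In³⁺(aq)]^2 / [Cu²⁺(aq)]^3 = 79.3, so log Q = 1.899 and E = +0.68 − (0.0591/6)(1.899) = +0.6613 V.
Then ΔG = −nFE = −6 × 96485 × +0.6613 J/mol = −383 kJ/mol.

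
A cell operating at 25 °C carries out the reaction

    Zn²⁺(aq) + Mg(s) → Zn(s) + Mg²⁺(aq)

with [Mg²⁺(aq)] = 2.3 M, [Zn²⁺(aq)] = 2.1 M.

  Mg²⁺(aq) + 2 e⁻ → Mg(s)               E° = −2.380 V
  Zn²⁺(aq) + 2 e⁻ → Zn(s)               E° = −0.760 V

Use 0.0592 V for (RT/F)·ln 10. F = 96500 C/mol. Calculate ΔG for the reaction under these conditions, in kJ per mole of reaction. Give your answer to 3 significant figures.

−312 kJ/mol

With Zn²⁺/Zn reduced at the cathode, E°cell = −0.760 − (−2.380) = +1.620 V and n = 2.
The reaction quotient is [Mg²⁺(aq)] / [Zn²⁺(aq)] = 1.1; by Nernst, E = +1.620 − (0.0592/2)(0.040) = +1.6188 V.
Finally ΔG = −nFE = −(2)(96500 C/mol)(+1.6188 V) = −312 kJ/mol.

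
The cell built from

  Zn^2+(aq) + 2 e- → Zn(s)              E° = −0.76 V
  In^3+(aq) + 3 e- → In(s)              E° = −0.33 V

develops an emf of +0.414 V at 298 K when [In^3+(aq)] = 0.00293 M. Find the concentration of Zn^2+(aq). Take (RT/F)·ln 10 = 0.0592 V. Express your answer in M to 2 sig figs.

The In³⁺/In couple has the larger reduction potential, so it is the cathode: E°cell = −0.33 − (−0.76) = +0.43 V and n = 6.
From the Nernst equation, log Q = n(E° − E)/0.0592 = 6·(+0.43 − (+0.414))/0.0592 = 1.622.
Balancing electrons gives 2 In^3+(aq) + 3 Zn(s) → 2 In(s) + 3 Zn^2+(aq); thus Q = [Zn^2+(aq)]^3 / [In^3+(aq)]^2.
Solving for the unknown gives log [Zn^2+(aq)] = −1.148, so [Zn^2+(aq)] ≈ 0.071 M.

0.071 M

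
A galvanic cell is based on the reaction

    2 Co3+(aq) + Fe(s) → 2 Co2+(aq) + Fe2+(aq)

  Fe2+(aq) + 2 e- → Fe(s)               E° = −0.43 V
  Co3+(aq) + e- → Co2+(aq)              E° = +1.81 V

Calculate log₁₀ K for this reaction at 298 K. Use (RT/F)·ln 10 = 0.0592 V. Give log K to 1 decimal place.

The Co³⁺/Co²⁺ couple is reduced (cathode); E°cell = +1.81 − (−0.43) = +2.24 V with n = 2.
At equilibrium E = 0, so log K = nE°cell / 0.0592 = (2)(+2.24) / 0.0592 = 75.7.

log K = 75.7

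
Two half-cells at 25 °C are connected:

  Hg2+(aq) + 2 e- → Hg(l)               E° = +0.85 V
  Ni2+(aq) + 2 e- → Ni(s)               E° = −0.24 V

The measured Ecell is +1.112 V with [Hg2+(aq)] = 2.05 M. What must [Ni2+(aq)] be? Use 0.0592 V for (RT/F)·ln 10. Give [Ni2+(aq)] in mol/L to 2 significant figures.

0.37 M

The Hg²⁺/Hg couple has the larger reduction potential, so it is the cathode: E°cell = +0.85 − (−0.24) = +1.09 V and n = 2.
From the Nernst equation, log Q = n(E° − E)/0.0592 = 2·(+1.09 − (+1.112))/0.0592 = −0.743.
Balancing electrons gives Hg2+(aq) + Ni(s) → Hg(l) + Ni2+(aq); thus Q = [Ni2+(aq)] / [Hg2+(aq)].
Isolating [Ni2+(aq)] in Q = 10^{−0.743} yields log [Ni2+(aq)] = −0.431, i.e. 0.37 M.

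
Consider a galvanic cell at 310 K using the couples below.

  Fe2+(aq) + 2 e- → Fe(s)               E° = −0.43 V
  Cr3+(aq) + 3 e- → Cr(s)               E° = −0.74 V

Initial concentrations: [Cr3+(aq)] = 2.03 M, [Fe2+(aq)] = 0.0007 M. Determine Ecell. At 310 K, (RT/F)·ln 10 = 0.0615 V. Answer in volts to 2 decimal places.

+0.21 V

Fe²⁺/Fe is reduced (cathode, E° = −0.43 V) and Cr³⁺/Cr is oxidized (anode).
The standard potential is −0.43 − (−0.74) = +0.31 V and the balanced reaction transfers n = 6 electrons.
The balanced reaction is 3 Fe2+(aq) + 2 Cr(s) → 3 Fe(s) + 2 Cr3+(aq), so Q = [Cr3+(aq)]^2 / [Fe2+(aq)]^3 = 1.2×10^10 and log Q = 10.080.
E = E° − (0.0615/n)·log Q = +0.31 − (0.0615/6)(10.080) = +0.21 V.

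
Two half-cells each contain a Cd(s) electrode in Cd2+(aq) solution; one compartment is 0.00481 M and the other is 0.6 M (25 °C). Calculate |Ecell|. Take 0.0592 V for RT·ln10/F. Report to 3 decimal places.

For a concentration cell E°cell = 0, since both electrodes use the same couple.
The compartment with the higher Cd2+(aq) concentration (0.6 M) acts as the cathode; ions are reduced there and produced at the dilute (0.00481 M) anode.
With n = 2, Ecell = −(0.0592/2)·log([dilute]/[conc]) = −(0.0592/2)·log(0.00481/0.6) = +0.062 V.

0.062 V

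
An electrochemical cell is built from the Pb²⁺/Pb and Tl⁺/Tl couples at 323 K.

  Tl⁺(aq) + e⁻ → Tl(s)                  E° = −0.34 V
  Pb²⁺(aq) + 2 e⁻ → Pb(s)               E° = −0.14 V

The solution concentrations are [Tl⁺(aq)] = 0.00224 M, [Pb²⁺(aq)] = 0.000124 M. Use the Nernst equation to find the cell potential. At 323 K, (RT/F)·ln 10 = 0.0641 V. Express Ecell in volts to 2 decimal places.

The Pb²⁺/Pb couple has the more positive E°, so it is the cathode; Tl⁺/Tl is the anode.
E°cell = −0.14 − (−0.34) = +0.20 V, with n = 2 electrons transferred.
The balanced reaction is Pb²⁺(aq) + 2 Tl(s) → Pb(s) + 2 Tl⁺(aq), so Q = [Tl⁺(aq)]^2 / [Pb²⁺(aq)] = 0.0405 and log Q = −1.393.
By the Nernst equation, E = +0.20 − (0.0641/2)·(−1.393) = +0.24 V.

+0.24 V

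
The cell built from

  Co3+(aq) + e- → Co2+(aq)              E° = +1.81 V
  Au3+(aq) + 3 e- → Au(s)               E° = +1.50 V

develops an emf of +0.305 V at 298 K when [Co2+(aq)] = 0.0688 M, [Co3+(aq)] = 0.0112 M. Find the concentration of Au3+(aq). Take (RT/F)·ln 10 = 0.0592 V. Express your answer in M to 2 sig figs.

0.0077 M

With Co³⁺/Co²⁺ at the cathode and Au³⁺/Au at the anode, E°cell = +1.81 − (+1.50) = +0.31 V (n = 3).
From the Nernst equation, log Q = n(E° − E)/0.0592 = 3·(+0.31 − (+0.305))/0.0592 = 0.253.
The balanced reaction is 3 Co3+(aq) + Au(s) → 3 Co2+(aq) + Au3+(aq), so Q = ([Co2+(aq)]^3·[Au3+(aq)]) / [Co3+(aq)]^3.
Solving for the unknown gives log [Au3+(aq)] = −2.112, so [Au3+(aq)] ≈ 0.0077 M.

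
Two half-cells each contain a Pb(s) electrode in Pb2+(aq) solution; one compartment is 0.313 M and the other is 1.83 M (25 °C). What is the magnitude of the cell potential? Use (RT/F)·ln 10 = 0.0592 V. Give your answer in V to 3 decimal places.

0.023 V

For a concentration cell E°cell = 0, since both electrodes use the same couple.
The compartment with the higher Pb2+(aq) concentration (1.83 M) acts as the cathode; ions are reduced there and produced at the dilute (0.313 M) anode.
With n = 2, Ecell = −(0.0592/2)·log([dilute]/[conc]) = −(0.0592/2)·log(0.313/1.83) = +0.023 V.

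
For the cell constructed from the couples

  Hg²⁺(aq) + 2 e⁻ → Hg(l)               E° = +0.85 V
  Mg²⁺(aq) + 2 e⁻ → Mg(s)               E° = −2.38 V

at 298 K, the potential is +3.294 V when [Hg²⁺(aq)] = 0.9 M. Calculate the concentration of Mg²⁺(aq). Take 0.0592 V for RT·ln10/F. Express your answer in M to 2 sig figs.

0.0062 M

The Hg²⁺/Hg couple has the larger reduction potential, so it is the cathode: E°cell = +0.85 − (−2.38) = +3.23 V and n = 2.
Rearranging E = E° − (0.0592/n)·log Q gives log Q = 2(+3.23 − (+3.294))/0.0592 = −2.162.
Balancing electrons gives Hg²⁺(aq) + Mg(s) → Hg(l) + Mg²⁺(aq); thus Q = [Mg²⁺(aq)] / [Hg²⁺(aq)].
Isolating [Mg²⁺(aq)] in Q = 10^{−2.162} yields log [Mg²⁺(aq)] = −2.208, i.e. 0.0062 M.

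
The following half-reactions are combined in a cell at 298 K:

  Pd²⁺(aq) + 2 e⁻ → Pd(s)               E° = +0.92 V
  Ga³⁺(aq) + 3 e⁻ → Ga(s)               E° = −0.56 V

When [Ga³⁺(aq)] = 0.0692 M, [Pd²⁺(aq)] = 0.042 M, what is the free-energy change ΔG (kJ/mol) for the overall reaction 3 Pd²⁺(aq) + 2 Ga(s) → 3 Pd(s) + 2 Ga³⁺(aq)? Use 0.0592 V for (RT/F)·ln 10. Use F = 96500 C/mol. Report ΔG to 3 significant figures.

−847 kJ/mol

With Pd²⁺/Pd reduced at the cathode, E°cell = +0.92 − (−0.56) = +1.48 V and n = 6.
Q = [Ga³⁺(aq)]^2 / [Pd²⁺(aq)]^3 = 64.6, so log Q = 1.810 and E = +1.48 − (0.0592/6)(1.810) = +1.4621 V.
Then ΔG = −nFE = −6 × 96500 × +1.4621 J/mol = −847 kJ/mol.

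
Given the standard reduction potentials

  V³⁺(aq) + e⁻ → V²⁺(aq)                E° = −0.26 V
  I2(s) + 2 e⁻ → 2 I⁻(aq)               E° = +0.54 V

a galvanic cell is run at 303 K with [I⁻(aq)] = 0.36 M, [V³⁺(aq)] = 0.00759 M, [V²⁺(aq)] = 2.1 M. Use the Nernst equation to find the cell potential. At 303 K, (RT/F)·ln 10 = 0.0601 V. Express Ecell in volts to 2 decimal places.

+0.97 V

The I₂/I⁻ couple has the more positive E°, so it is the cathode; V³⁺/V²⁺ is the anode.
The standard potential is +0.54 − (−0.26) = +0.80 V and the balanced reaction transfers n = 2 electrons.
The balanced reaction is I2(s) + 2 V²⁺(aq) → 2 I⁻(aq) + 2 V³⁺(aq), so Q = ([I⁻(aq)]^2·[V³⁺(aq)]^2) / [V²⁺(aq)]^2 = 1.69×10^−6 and log Q = −5.771.
Applying E = E° − (RT ln10/nF)·log Q gives +0.80 − (0.0601/2)(−5.771) = +0.97 V.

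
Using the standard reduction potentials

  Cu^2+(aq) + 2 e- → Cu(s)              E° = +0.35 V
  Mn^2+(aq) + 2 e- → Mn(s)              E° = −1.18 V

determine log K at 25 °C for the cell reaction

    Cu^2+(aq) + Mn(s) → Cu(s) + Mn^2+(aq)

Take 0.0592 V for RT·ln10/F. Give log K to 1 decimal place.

The Cu²⁺/Cu couple is reduced (cathode); E°cell = +0.35 − (−1.18) = +1.53 V with n = 2.
At equilibrium E = 0, so log K = nE°cell / 0.0592 = (2)(+1.53) / 0.0592 = 51.7.

log K = 51.7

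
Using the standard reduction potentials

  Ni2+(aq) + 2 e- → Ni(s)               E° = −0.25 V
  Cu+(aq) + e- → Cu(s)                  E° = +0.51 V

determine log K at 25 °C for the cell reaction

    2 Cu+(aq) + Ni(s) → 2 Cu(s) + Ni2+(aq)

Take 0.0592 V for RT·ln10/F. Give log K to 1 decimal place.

log K = 25.7

The Cu⁺/Cu couple is reduced (cathode); E°cell = +0.51 − (−0.25) = +0.76 V with n = 2.
At equilibrium E = 0, so log K = nE°cell / 0.0592 = (2)(+0.76) / 0.0592 = 25.7.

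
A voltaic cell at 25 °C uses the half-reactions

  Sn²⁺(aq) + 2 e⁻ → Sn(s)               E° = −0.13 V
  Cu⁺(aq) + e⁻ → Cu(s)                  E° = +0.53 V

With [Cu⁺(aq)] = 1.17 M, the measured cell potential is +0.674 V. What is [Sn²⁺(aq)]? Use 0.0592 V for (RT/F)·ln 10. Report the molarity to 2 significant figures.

The Cu⁺/Cu couple has the larger reduction potential, so it is the cathode: E°cell = +0.53 − (−0.13) = +0.66 V and n = 2.
Rearranging E = E° − (0.0592/n)·log Q gives log Q = 2(+0.66 − (+0.674))/0.0592 = −0.473.
The balanced reaction is 2 Cu⁺(aq) + Sn(s) → 2 Cu(s) + Sn²⁺(aq), so Q = [Sn²⁺(aq)] / [Cu⁺(aq)]^2.
Solving for the unknown gives log [Sn²⁺(aq)] = −0.337, so [Sn²⁺(aq)] ≈ 0.46 M.

0.46 M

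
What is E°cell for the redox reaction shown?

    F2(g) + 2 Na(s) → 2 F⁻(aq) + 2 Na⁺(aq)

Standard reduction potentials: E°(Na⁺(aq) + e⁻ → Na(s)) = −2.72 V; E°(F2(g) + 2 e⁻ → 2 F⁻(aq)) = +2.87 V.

+5.59 V

In the reaction as written, F2(g) is reduced (cathode) and Na⁺(aq) is produced by oxidation at the anode.
E°cell = E°(cathode) − E°(anode) = +2.87 − (−2.72) = +5.59 V.
The positive value indicates the reaction is spontaneous as written.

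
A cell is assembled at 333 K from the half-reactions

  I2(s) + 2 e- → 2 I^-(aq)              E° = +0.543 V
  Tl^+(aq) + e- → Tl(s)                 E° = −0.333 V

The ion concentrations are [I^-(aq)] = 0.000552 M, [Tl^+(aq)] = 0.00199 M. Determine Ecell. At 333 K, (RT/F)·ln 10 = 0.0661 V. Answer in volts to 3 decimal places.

+1.270 V

I₂/I⁻ is reduced (cathode, E° = +0.543 V) and Tl⁺/Tl is oxidized (anode).
The standard potential is +0.543 − (−0.333) = +0.876 V and the balanced reaction transfers n = 2 electrons.
Balancing gives I2(s) + 2 Tl(s) → 2 I^-(aq) + 2 Tl^+(aq); hence Q = [I^-(aq)]^2·[Tl^+(aq)]^2 = 1.21×10^−12 (log Q = −11.918).
E = E° − (0.0661/n)·log Q = +0.876 − (0.0661/2)(−11.918) = +1.270 V.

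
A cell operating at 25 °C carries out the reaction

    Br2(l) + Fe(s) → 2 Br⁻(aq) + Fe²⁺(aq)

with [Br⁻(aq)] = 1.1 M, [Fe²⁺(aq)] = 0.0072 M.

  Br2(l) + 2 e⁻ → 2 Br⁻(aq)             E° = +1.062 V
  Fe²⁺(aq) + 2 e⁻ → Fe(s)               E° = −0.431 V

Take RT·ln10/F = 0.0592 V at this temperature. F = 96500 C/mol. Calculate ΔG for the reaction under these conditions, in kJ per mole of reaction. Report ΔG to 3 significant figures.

With Br₂/Br⁻ reduced at the cathode, E°cell = +1.062 − (−0.431) = +1.493 V and n = 2.
Q = [Br⁻(aq)]^2·[Fe²⁺(aq)] = 0.00871, so log Q = −2.060 and E = +1.493 − (0.0592/2)(−2.060) = +1.5540 V.
ΔG = −nFE = −(2)(96500)(+1.5540) J/mol = −300 kJ/mol.

−300 kJ/mol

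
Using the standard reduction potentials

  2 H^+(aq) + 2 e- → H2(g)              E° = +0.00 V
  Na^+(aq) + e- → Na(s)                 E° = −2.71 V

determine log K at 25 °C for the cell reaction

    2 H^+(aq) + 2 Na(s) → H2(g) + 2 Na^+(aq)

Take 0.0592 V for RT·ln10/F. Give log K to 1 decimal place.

log K = 91.6

The 2H⁺/H₂ couple is reduced (cathode); E°cell = +0.00 − (−2.71) = +2.71 V with n = 2.
At equilibrium E = 0, so log K = nE°cell / 0.0592 = (2)(+2.71) / 0.0592 = 91.6.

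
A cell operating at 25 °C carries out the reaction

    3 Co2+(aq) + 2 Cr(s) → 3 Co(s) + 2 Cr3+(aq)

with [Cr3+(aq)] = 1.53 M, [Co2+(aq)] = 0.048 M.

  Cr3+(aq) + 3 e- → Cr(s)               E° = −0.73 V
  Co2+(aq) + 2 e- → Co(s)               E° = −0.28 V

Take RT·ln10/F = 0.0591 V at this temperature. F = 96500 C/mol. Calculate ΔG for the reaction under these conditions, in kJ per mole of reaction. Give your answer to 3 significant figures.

With Co²⁺/Co reduced at the cathode, E°cell = −0.28 − (−0.73) = +0.45 V and n = 6.
The reaction quotient is [Cr3+(aq)]^2 / [Co2+(aq)]^3 = 2.12×10^4; by Nernst, E = +0.45 − (0.0591/6)(4.326) = +0.4074 V.
Then ΔG = −nFE = −6 × 96500 × +0.4074 J/mol = −236 kJ/mol.

−236 kJ/mol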